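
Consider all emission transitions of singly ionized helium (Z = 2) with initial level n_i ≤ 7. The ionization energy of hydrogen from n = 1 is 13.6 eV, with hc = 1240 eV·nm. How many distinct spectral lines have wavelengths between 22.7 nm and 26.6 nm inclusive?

5

Enumerate all n_i → n_f pairs with 1 ≤ n_f < n_i ≤ 7 and compute λ = 1240 / [13.6·4·(1/n_f² − 1/n_i²)].
Lines falling in [22.7, 26.6] nm: 7→1 (23.27 nm), 6→1 (23.45 nm), 5→1 (23.74 nm), 4→1 (24.31 nm), 3→1 (25.64 nm).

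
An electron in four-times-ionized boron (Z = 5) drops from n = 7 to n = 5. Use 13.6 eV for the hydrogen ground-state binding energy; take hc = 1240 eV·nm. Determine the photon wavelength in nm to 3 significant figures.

186 nm

For Z = 5 the level energies scale as Z², so the effective Rydberg energy is 13.6 × 25 = 340.0 eV.
ΔE = 340.0 × (1/5² − 1/7²) = 340.0 × 0.01959 = 6.661 eV.
λ = hc/ΔE = 1240 / 6.661 = 186 nm.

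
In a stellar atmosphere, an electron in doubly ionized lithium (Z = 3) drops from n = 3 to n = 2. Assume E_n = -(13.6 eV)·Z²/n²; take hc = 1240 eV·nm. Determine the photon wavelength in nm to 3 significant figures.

For Z = 3 the level energies scale as Z², so the effective Rydberg energy is 13.6 × 9 = 122.4 eV.
ΔE = 122.4 × (1/2² − 1/3²) = 122.4 × 0.1389 = 17.00 eV.
λ = hc/ΔE = 1240 / 17.00 = 72.9 nm.

72.9 nm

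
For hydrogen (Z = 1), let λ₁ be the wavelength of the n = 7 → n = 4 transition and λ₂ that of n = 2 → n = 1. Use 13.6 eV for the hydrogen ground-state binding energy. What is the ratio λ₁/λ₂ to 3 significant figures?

17.8

λ ∝ 1/ΔE ∝ 1/(1/n_f² − 1/n_i²), and the Z² and hc factors cancel in the ratio.
λ₁/λ₂ = (1/1² − 1/2²)/(1/4² − 1/7²) = 0.7500/0.04209 = 17.8.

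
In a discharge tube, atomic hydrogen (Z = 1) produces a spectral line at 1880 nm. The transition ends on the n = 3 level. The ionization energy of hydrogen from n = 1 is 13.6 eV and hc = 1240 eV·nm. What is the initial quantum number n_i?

The photon energy is ΔE = hc/λ = 1240 / 1880 = 0.6596 eV.
With Z = 1, ΔE = 13.60 × (1/n_f² − 1/n_i²), so 1/n_f² − 1/n_i² = 0.04850.
With n_f = 3: 1/n_i² = 1/9 − 0.04850 = 0.06261, so n_i ≈ 4.00.

n_i = 4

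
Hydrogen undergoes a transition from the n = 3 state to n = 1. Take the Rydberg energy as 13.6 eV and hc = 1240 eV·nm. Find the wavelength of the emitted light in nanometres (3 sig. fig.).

ΔE = 13.60 × (1/1² − 1/3²) = 13.60 × 0.8889 = 12.09 eV.
λ = hc/ΔE = 1240 / 12.09 = 103 nm.

103 nm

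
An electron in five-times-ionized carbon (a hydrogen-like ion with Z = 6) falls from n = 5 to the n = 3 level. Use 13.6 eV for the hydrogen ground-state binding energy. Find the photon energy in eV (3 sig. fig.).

34.8 eV

The Bohr energies scale as Z², so for Z = 6: E_n = −489.6/n² eV.
E_5 = −489.6/25 = −19.58 eV and E_3 = −489.6/9 = −54.40 eV.
The photon energy is |E_5 − E_3| = 34.8 eV.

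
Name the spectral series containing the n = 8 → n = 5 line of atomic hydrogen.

Pfund

The series is set by the lower level: n_f = 5 is the Pfund series.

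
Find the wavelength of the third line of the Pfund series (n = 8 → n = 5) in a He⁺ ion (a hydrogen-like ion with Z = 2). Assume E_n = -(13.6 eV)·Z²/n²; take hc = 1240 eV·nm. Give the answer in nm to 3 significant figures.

935 nm

The Pfund series terminates on n_f = 5; the third line has n_i = 5+3 = 8.
ΔE = 54.40 × (1/5² − 1/8²) = 1.326 eV.
λ = 1240 / 1.326 = 935 nm.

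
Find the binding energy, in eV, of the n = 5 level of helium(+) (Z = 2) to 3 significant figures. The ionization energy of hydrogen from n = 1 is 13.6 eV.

2.18 eV

E_n = −13.6 Z²/n² = −54.40/n² eV for Z = 2.
E_5 = −54.40/25 = −2.18 eV, so ionization (to E = 0) requires 2.18 eV.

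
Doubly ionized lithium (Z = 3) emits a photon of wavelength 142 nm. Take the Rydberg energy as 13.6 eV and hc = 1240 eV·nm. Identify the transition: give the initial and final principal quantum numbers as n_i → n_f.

The photon energy is ΔE = hc/λ = 1240 / 142 = 8.732 eV.
With Z = 3, ΔE = 122.4 × (1/n_f² − 1/n_i²), so 1/n_f² − 1/n_i² = 0.07134.
Trying n_f = 3 gives 1/n_i² = 0.03977, i.e. n_i ≈ 5; this pair matches.

n_i = 5, n_f = 3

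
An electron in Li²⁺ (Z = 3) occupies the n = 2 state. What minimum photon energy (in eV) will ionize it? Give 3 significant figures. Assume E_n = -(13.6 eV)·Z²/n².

E_n = −13.6 Z²/n² = −122.4/n² eV for Z = 3.
E_2 = −122.4/4 = −30.6 eV, so ionization (to E = 0) requires 30.6 eV.

30.6 eV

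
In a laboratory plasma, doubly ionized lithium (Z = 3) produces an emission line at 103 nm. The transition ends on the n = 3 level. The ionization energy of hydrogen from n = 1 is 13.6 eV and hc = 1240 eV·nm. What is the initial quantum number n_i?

n_i = 9

The photon energy is ΔE = hc/λ = 1240 / 103 = 12.04 eV.
With Z = 3, ΔE = 122.4 × (1/n_f² − 1/n_i²), so 1/n_f² − 1/n_i² = 0.09836.
With n_f = 3: 1/n_i² = 1/9 − 0.09836 = 0.01275, so n_i ≈ 8.85.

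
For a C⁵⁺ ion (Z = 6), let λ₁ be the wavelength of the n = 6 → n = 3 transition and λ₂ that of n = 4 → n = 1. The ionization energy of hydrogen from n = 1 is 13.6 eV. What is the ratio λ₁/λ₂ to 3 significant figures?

λ ∝ 1/ΔE ∝ 1/(1/n_f² − 1/n_i²), and the Z² and hc factors cancel in the ratio.
λ₁/λ₂ = (1/1² − 1/4²)/(1/3² − 1/6²) = 0.9375/0.08333 = 11.3.

11.3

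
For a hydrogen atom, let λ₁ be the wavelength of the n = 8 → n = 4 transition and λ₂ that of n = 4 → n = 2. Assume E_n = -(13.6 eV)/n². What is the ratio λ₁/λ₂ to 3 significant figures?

λ ∝ 1/ΔE ∝ 1/(1/n_f² − 1/n_i²), and the Z² and hc factors cancel in the ratio.
λ₁/λ₂ = (1/2² − 1/4²)/(1/4² − 1/8²) = 0.1875/0.04688 = 4.00.

4.00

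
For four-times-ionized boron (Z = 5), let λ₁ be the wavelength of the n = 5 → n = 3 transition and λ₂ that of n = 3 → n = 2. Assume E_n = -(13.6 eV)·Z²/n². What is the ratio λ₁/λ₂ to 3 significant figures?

1.95

λ ∝ 1/ΔE ∝ 1/(1/n_f² − 1/n_i²), and the Z² and hc factors cancel in the ratio.
λ₁/λ₂ = (1/2² − 1/3²)/(1/3² − 1/5²) = 0.1389/0.07111 = 1.95.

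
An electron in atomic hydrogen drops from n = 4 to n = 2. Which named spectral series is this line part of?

The series is set by the lower level: n_f = 2 is the Balmer series.

Balmer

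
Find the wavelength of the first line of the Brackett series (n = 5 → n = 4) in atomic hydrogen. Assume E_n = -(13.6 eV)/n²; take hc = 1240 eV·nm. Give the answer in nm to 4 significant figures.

4052 nm

The Brackett series terminates on n_f = 4; the first line has n_i = 4+1 = 5.
ΔE = 13.60 × (1/4² − 1/5²) = 0.3060 eV.
λ = 1240 / 0.3060 = 4052 nm.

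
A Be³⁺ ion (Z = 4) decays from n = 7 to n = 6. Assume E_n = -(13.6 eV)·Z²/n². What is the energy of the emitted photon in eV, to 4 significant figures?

The Bohr energies scale as Z², so for Z = 4: E_n = −217.6/n² eV.
E_7 = −217.6/49 = −4.441 eV and E_6 = −217.6/36 = −6.044 eV.
The photon energy is |E_7 − E_6| = 1.604 eV.

1.604 eV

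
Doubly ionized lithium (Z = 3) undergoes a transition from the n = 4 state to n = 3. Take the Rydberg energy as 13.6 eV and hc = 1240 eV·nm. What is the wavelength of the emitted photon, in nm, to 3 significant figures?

For Z = 3 the level energies scale as Z², so the effective Rydberg energy is 13.6 × 9 = 122.4 eV.
ΔE = 122.4 × (1/3² − 1/4²) = 122.4 × 0.04861 = 5.950 eV.
λ = hc/ΔE = 1240 / 5.950 = 208 nm.

208 nm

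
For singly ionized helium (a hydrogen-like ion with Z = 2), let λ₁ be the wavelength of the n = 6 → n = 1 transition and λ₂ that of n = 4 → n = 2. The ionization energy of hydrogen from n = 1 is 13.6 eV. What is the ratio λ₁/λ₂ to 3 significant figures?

λ ∝ 1/ΔE ∝ 1/(1/n_f² − 1/n_i²), and the Z² and hc factors cancel in the ratio.
λ₁/λ₂ = (1/2² − 1/4²)/(1/1² − 1/6²) = 0.1875/0.9722 = 0.193.

0.193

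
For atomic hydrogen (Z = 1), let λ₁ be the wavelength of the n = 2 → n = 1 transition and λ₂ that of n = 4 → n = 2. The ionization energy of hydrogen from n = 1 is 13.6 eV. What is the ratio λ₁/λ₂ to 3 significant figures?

0.250

λ ∝ 1/ΔE ∝ 1/(1/n_f² − 1/n_i²), and the Z² and hc factors cancel in the ratio.
λ₁/λ₂ = (1/2² − 1/4²)/(1/1² − 1/2²) = 0.1875/0.7500 = 0.250.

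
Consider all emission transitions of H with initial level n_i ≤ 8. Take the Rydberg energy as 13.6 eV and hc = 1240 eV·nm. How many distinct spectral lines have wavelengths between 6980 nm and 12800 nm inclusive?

Enumerate all n_i → n_f pairs with 1 ≤ n_f < n_i ≤ 8 and compute λ = 1240 / [13.6·1·(1/n_f² − 1/n_i²)].
Lines falling in [6980, 12800] nm: 6→5 (7460 nm), 8→6 (7503 nm), 7→6 (12370 nm).

3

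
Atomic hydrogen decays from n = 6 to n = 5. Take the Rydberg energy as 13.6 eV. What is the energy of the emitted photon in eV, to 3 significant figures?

E_6 = −13.60/36 = −0.3778 eV and E_5 = −13.60/25 = −0.5440 eV.
The photon energy is |E_6 − E_5| = 0.166 eV.

0.166 eV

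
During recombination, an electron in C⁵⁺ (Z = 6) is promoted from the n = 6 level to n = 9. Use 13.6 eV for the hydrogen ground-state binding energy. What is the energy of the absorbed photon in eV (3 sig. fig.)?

The Bohr energies scale as Z², so for Z = 6: E_n = −489.6/n² eV.
E_9 = −489.6/81 = −6.044 eV and E_6 = −489.6/36 = −13.60 eV.
The photon energy is |E_9 − E_6| = 7.56 eV.

7.56 eV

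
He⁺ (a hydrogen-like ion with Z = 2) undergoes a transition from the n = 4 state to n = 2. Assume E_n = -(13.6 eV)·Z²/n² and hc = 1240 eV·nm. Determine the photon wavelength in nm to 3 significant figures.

For Z = 2 the level energies scale as Z², so the effective Rydberg energy is 13.6 × 4 = 54.40 eV.
ΔE = 54.40 × (1/2² − 1/4²) = 54.40 × 0.1875 = 10.20 eV.
λ = hc/ΔE = 1240 / 10.20 = 122 nm.

122 nm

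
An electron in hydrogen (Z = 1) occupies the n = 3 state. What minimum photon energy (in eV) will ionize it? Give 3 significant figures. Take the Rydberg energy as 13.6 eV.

E_3 = −13.60/9 = −1.51 eV, so ionization (to E = 0) requires 1.51 eV.

1.51 eV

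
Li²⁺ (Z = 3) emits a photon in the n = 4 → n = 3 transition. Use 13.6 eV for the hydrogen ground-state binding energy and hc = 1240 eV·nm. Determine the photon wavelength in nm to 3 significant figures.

For Z = 3 the level energies scale as Z², so the effective Rydberg energy is 13.6 × 9 = 122.4 eV.
ΔE = 122.4 × (1/3² − 1/4²) = 122.4 × 0.04861 = 5.950 eV.
λ = hc/ΔE = 1240 / 5.950 = 208 nm.

208 nm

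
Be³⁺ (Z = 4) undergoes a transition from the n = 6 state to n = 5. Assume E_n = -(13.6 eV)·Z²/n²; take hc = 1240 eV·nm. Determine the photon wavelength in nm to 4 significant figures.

466.2 nm

For Z = 4 the level energies scale as Z², so the effective Rydberg energy is 13.6 × 16 = 217.6 eV.
ΔE = 217.6 × (1/5² − 1/6²) = 217.6 × 0.01222 = 2.660 eV.
λ = hc/ΔE = 1240 / 2.660 = 466.2 nm.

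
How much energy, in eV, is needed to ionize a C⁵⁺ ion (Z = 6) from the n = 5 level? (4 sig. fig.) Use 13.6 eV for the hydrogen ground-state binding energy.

19.58 eV

E_n = −13.6 Z²/n² = −489.6/n² eV for Z = 6.
E_5 = −489.6/25 = −19.58 eV, so ionization (to E = 0) requires 19.58 eV.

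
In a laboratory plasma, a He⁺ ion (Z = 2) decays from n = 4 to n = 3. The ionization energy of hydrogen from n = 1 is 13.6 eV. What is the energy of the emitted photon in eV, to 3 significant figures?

The Bohr energies scale as Z², so for Z = 2: E_n = −54.40/n² eV.
E_4 = −54.40/16 = −3.400 eV and E_3 = −54.40/9 = −6.044 eV.
The photon energy is |E_4 − E_3| = 2.64 eV.

2.64 eV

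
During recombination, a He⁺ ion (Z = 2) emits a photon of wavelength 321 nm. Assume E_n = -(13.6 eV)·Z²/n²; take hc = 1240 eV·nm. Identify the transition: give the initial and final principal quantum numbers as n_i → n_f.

n_i = 5, n_f = 3

The photon energy is ΔE = hc/λ = 1240 / 321 = 3.863 eV.
With Z = 2, ΔE = 54.40 × (1/n_f² − 1/n_i²), so 1/n_f² − 1/n_i² = 0.07101.
Trying n_f = 3 gives 1/n_i² = 0.04010, i.e. n_i ≈ 5; this pair matches.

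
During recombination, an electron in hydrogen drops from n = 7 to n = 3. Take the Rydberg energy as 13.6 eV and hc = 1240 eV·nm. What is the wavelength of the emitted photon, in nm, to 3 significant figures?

ΔE = 13.60 × (1/3² − 1/7²) = 13.60 × 0.09070 = 1.234 eV.
λ = hc/ΔE = 1240 / 1.234 = 1010 nm.

1010 nm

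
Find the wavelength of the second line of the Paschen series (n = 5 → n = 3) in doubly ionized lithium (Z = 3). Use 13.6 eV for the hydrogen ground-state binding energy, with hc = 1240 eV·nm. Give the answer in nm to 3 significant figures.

The Paschen series terminates on n_f = 3; the second line has n_i = 3+2 = 5.
ΔE = 122.4 × (1/3² − 1/5²) = 8.704 eV.
λ = 1240 / 8.704 = 142 nm.

142 nm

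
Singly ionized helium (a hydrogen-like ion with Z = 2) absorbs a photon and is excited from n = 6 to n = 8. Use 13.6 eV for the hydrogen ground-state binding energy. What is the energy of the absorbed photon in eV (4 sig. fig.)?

0.6611 eV

The Bohr energies scale as Z², so for Z = 2: E_n = −54.40/n² eV.
E_8 = −54.40/64 = −0.8500 eV and E_6 = −54.40/36 = −1.511 eV.
The photon energy is |E_8 − E_6| = 0.6611 eV.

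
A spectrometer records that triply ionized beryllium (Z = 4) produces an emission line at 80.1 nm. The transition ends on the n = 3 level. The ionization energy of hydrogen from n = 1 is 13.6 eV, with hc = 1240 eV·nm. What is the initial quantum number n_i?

The photon energy is ΔE = hc/λ = 1240 / 80.1 = 15.48 eV.
With Z = 4, ΔE = 217.6 × (1/n_f² − 1/n_i²), so 1/n_f² − 1/n_i² = 0.07114.
With n_f = 3: 1/n_i² = 1/9 − 0.07114 = 0.03997, so n_i ≈ 5.00.

n_i = 5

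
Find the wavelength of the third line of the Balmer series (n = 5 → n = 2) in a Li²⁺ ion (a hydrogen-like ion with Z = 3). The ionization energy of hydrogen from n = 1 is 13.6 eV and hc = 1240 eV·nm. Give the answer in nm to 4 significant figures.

48.24 nm

The Balmer series terminates on n_f = 2; the third line has n_i = 2+3 = 5.
ΔE = 122.4 × (1/2² − 1/5²) = 25.70 eV.
λ = 1240 / 25.70 = 48.24 nm.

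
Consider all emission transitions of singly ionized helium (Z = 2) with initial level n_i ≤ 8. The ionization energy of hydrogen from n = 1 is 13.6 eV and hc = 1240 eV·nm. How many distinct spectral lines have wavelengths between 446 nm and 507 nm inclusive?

2

Enumerate all n_i → n_f pairs with 1 ≤ n_f < n_i ≤ 8 and compute λ = 1240 / [13.6·4·(1/n_f² − 1/n_i²)].
Lines falling in [446, 507] nm: 4→3 (468.9 nm), 8→4 (486.3 nm).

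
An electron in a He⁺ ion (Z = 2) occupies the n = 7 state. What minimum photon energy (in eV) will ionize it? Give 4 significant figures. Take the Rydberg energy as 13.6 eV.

1.110 eV

E_n = −13.6 Z²/n² = −54.40/n² eV for Z = 2.
E_7 = −54.40/49 = −1.110 eV, so ionization (to E = 0) requires 1.110 eV.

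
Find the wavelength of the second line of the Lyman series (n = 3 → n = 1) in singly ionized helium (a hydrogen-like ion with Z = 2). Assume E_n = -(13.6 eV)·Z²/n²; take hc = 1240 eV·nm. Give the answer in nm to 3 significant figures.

25.6 nm

The Lyman series terminates on n_f = 1; the second line has n_i = 1+2 = 3.
ΔE = 54.40 × (1/1² − 1/3²) = 48.36 eV.
λ = 1240 / 48.36 = 25.6 nm.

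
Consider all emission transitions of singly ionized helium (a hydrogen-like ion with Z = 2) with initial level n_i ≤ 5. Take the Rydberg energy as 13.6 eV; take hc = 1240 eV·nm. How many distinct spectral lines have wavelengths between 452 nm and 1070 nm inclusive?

Enumerate all n_i → n_f pairs with 1 ≤ n_f < n_i ≤ 5 and compute λ = 1240 / [13.6·4·(1/n_f² − 1/n_i²)].
Lines falling in [452, 1070] nm: 4→3 (468.9 nm), 5→4 (1013 nm).

2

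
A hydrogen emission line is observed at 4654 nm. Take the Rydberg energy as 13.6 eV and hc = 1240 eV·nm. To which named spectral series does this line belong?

Pfund

ΔE = 1240/4654 = 0.2664 eV.
This matches 13.6 × (1/5² − 1/7²), so n_f = 5: the Pfund series.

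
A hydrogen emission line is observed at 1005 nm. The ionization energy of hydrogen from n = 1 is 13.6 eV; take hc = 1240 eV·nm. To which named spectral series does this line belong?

ΔE = 1240/1005 = 1.234 eV.
This matches 13.6 × (1/3² − 1/7²), so n_f = 3: the Paschen series.

Paschen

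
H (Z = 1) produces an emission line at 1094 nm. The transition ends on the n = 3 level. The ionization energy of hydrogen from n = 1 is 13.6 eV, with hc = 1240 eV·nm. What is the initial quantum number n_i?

The photon energy is ΔE = hc/λ = 1240 / 1094 = 1.133 eV.
With Z = 1, ΔE = 13.60 × (1/n_f² − 1/n_i²), so 1/n_f² − 1/n_i² = 0.08334.
With n_f = 3: 1/n_i² = 1/9 − 0.08334 = 0.02777, so n_i ≈ 6.00.

n_i = 6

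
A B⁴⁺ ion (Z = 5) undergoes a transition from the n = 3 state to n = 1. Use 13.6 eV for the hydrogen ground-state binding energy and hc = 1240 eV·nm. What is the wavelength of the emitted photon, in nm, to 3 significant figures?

4.10 nm

For Z = 5 the level energies scale as Z², so the effective Rydberg energy is 13.6 × 25 = 340.0 eV.
ΔE = 340.0 × (1/1² − 1/3²) = 340.0 × 0.8889 = 302.2 eV.
λ = hc/ΔE = 1240 / 302.2 = 4.10 nm.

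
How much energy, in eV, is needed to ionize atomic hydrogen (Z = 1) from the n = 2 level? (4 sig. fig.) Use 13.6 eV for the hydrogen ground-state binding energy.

3.400 eV

E_2 = −13.60/4 = −3.400 eV, so ionization (to E = 0) requires 3.400 eV.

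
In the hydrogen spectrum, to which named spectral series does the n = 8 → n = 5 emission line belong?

Pfund

The series is set by the lower level: n_f = 5 is the Pfund series.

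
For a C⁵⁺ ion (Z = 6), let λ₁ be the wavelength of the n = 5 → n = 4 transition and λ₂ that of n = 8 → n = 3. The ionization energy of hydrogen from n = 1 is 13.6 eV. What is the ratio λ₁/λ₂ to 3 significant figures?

λ ∝ 1/ΔE ∝ 1/(1/n_f² − 1/n_i²), and the Z² and hc factors cancel in the ratio.
λ₁/λ₂ = (1/3² − 1/8²)/(1/4² − 1/5²) = 0.09549/0.02250 = 4.24.

4.24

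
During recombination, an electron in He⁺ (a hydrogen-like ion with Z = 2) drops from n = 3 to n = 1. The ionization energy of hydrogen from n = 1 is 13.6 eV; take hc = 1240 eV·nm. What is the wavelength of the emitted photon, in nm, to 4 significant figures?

For Z = 2 the level energies scale as Z², so the effective Rydberg energy is 13.6 × 4 = 54.40 eV.
ΔE = 54.40 × (1/1² − 1/3²) = 54.40 × 0.8889 = 48.36 eV.
λ = hc/ΔE = 1240 / 48.36 = 25.64 nm.

25.64 nm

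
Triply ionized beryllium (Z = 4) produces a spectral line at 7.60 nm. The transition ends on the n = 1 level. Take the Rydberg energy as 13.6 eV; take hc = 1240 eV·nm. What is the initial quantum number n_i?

The photon energy is ΔE = hc/λ = 1240 / 7.60 = 163.2 eV.
With Z = 4, ΔE = 217.6 × (1/n_f² − 1/n_i²), so 1/n_f² − 1/n_i² = 0.7498.
With n_f = 1: 1/n_i² = 1/1 − 0.7498 = 0.2502, so n_i ≈ 2.00.

n_i = 2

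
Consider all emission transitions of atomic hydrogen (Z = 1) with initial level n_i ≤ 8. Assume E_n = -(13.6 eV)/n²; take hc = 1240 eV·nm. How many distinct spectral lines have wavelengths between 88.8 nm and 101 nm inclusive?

5

Enumerate all n_i → n_f pairs with 1 ≤ n_f < n_i ≤ 8 and compute λ = 1240 / [13.6·1·(1/n_f² − 1/n_i²)].
Lines falling in [88.8, 101] nm: 8→1 (92.62 nm), 7→1 (93.08 nm), 6→1 (93.78 nm), 5→1 (94.98 nm), 4→1 (97.25 nm).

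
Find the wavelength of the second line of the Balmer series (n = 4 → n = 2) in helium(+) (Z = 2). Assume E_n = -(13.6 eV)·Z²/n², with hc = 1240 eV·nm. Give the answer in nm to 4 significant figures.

121.6 nm

The Balmer series terminates on n_f = 2; the second line has n_i = 2+2 = 4.
ΔE = 54.40 × (1/2² − 1/4²) = 10.20 eV.
λ = 1240 / 10.20 = 121.6 nm.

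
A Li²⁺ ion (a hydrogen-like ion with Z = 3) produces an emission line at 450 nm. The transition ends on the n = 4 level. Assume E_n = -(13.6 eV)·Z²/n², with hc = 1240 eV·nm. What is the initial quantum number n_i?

n_i = 5

The photon energy is ΔE = hc/λ = 1240 / 450 = 2.756 eV.
With Z = 3, ΔE = 122.4 × (1/n_f² − 1/n_i²), so 1/n_f² − 1/n_i² = 0.02251.
With n_f = 4: 1/n_i² = 1/16 − 0.02251 = 0.03999, so n_i ≈ 5.00.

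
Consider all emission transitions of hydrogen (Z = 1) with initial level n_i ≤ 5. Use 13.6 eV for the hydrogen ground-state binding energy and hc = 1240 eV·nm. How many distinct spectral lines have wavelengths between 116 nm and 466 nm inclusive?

Enumerate all n_i → n_f pairs with 1 ≤ n_f < n_i ≤ 5 and compute λ = 1240 / [13.6·1·(1/n_f² − 1/n_i²)].
Lines falling in [116, 466] nm: 2→1 (121.6 nm), 5→2 (434.2 nm).

2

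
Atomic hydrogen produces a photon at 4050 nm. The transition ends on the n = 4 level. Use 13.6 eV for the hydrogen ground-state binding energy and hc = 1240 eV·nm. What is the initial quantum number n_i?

n_i = 5

The photon energy is ΔE = hc/λ = 1240 / 4050 = 0.3062 eV.
With Z = 1, ΔE = 13.60 × (1/n_f² − 1/n_i²), so 1/n_f² − 1/n_i² = 0.02251.
With n_f = 4: 1/n_i² = 1/16 − 0.02251 = 0.03999, so n_i ≈ 5.00.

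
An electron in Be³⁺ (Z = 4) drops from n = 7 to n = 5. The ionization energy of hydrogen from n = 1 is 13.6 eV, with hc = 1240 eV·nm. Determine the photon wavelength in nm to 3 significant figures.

291 nm

For Z = 4 the level energies scale as Z², so the effective Rydberg energy is 13.6 × 16 = 217.6 eV.
ΔE = 217.6 × (1/5² − 1/7²) = 217.6 × 0.01959 = 4.263 eV.
λ = hc/ΔE = 1240 / 4.263 = 291 nm.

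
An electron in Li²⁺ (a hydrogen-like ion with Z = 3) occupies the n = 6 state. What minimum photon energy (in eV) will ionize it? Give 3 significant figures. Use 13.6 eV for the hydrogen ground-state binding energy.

E_n = −13.6 Z²/n² = −122.4/n² eV for Z = 3.
E_6 = −122.4/36 = −3.40 eV, so ionization (to E = 0) requires 3.40 eV.

3.40 eV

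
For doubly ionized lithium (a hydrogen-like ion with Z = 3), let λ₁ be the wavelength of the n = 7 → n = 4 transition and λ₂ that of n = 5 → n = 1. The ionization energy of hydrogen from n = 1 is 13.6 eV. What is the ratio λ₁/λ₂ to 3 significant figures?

λ ∝ 1/ΔE ∝ 1/(1/n_f² − 1/n_i²), and the Z² and hc factors cancel in the ratio.
λ₁/λ₂ = (1/1² − 1/5²)/(1/4² − 1/7²) = 0.9600/0.04209 = 22.8.

22.8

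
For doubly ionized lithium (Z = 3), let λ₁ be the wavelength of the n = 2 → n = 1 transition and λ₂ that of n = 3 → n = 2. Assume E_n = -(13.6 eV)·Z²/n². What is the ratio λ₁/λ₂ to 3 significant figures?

λ ∝ 1/ΔE ∝ 1/(1/n_f² − 1/n_i²), and the Z² and hc factors cancel in the ratio.
λ₁/λ₂ = (1/2² − 1/3²)/(1/1² − 1/2²) = 0.1389/0.7500 = 0.185.

0.185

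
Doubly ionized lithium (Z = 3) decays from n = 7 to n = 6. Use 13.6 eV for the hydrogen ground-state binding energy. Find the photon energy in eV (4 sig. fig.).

The Bohr energies scale as Z², so for Z = 3: E_n = −122.4/n² eV.
E_7 = −122.4/49 = −2.498 eV and E_6 = −122.4/36 = −3.400 eV.
The photon energy is |E_7 − E_6| = 0.9020 eV.

0.9020 eV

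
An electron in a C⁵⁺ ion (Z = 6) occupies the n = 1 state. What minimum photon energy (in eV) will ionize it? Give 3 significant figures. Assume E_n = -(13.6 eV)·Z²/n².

E_n = −13.6 Z²/n² = −489.6/n² eV for Z = 6.
E_1 = −489.6/1 = −490 eV, so ionization (to E = 0) requires 490 eV.

490 eV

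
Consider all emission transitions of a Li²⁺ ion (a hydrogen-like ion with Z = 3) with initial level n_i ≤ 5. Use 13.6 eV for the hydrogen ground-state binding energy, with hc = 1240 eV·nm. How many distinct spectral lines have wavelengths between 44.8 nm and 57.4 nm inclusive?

Enumerate all n_i → n_f pairs with 1 ≤ n_f < n_i ≤ 5 and compute λ = 1240 / [13.6·9·(1/n_f² − 1/n_i²)].
Lines falling in [44.8, 57.4] nm: 5→2 (48.24 nm), 4→2 (54.03 nm).

2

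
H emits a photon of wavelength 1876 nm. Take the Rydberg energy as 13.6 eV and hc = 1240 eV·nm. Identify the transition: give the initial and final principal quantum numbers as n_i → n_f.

n_i = 4, n_f = 3

The photon energy is ΔE = hc/λ = 1240 / 1876 = 0.6610 eV.
With Z = 1, ΔE = 13.60 × (1/n_f² − 1/n_i²), so 1/n_f² − 1/n_i² = 0.04860.
Trying n_f = 3 gives 1/n_i² = 0.06251, i.e. n_i ≈ 4; this pair matches.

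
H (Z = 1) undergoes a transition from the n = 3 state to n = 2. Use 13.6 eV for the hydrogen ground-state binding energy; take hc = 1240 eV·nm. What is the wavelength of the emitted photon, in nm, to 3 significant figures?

656 nm

ΔE = 13.60 × (1/2² − 1/3²) = 13.60 × 0.1389 = 1.889 eV.
λ = hc/ΔE = 1240 / 1.889 = 656 nm.
This line belongs to the Balmer series.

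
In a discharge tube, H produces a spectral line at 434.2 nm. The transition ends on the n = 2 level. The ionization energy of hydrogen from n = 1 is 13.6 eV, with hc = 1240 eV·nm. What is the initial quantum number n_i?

n_i = 5

The photon energy is ΔE = hc/λ = 1240 / 434.2 = 2.856 eV.
With Z = 1, ΔE = 13.60 × (1/n_f² − 1/n_i²), so 1/n_f² − 1/n_i² = 0.2100.
With n_f = 2: 1/n_i² = 1/4 − 0.2100 = 0.04001, so n_i ≈ 5.00.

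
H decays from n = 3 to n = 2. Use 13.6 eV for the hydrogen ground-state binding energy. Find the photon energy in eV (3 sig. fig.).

E_3 = −13.60/9 = −1.511 eV and E_2 = −13.60/4 = −3.400 eV.
The photon energy is |E_3 − E_2| = 1.89 eV.

1.89 eV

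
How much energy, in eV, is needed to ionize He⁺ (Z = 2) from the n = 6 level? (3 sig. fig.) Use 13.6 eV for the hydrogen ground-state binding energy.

1.51 eV

E_n = −13.6 Z²/n² = −54.40/n² eV for Z = 2.
E_6 = −54.40/36 = −1.51 eV, so ionization (to E = 0) requires 1.51 eV.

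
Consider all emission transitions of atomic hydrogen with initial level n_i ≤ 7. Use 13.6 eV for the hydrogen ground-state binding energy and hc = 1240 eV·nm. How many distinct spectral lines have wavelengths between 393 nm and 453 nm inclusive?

3

Enumerate all n_i → n_f pairs with 1 ≤ n_f < n_i ≤ 7 and compute λ = 1240 / [13.6·1·(1/n_f² − 1/n_i²)].
Lines falling in [393, 453] nm: 7→2 (397.1 nm), 6→2 (410.3 nm), 5→2 (434.2 nm).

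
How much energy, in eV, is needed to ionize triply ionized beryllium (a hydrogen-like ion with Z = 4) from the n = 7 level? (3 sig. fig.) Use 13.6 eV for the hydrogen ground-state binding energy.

4.44 eV

E_n = −13.6 Z²/n² = −217.6/n² eV for Z = 4.
E_7 = −217.6/49 = −4.44 eV, so ionization (to E = 0) requires 4.44 eV.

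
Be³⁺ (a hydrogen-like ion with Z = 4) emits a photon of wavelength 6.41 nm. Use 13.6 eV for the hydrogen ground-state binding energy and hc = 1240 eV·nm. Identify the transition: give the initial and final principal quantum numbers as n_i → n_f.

n_i = 3, n_f = 1

The photon energy is ΔE = hc/λ = 1240 / 6.41 = 193.4 eV.
With Z = 4, ΔE = 217.6 × (1/n_f² − 1/n_i²), so 1/n_f² − 1/n_i² = 0.8890.
Trying n_f = 1 gives 1/n_i² = 0.1110, i.e. n_i ≈ 3; this pair matches.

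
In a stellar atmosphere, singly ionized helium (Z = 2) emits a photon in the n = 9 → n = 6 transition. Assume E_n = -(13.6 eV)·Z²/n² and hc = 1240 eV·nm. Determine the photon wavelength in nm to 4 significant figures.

For Z = 2 the level energies scale as Z², so the effective Rydberg energy is 13.6 × 4 = 54.40 eV.
ΔE = 54.40 × (1/6² − 1/9²) = 54.40 × 0.01543 = 0.8395 eV.
λ = hc/ΔE = 1240 / 0.8395 = 1477 nm.

1477 nm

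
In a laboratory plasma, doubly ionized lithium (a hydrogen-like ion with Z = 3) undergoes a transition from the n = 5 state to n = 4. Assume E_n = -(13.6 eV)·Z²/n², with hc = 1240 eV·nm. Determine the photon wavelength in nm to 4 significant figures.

For Z = 3 the level energies scale as Z², so the effective Rydberg energy is 13.6 × 9 = 122.4 eV.
ΔE = 122.4 × (1/4² − 1/5²) = 122.4 × 0.02250 = 2.754 eV.
λ = hc/ΔE = 1240 / 2.754 = 450.3 nm.

450.3 nm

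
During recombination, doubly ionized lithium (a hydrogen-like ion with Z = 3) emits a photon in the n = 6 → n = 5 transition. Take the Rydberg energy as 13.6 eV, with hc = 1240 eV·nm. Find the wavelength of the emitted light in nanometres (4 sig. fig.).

For Z = 3 the level energies scale as Z², so the effective Rydberg energy is 13.6 × 9 = 122.4 eV.
ΔE = 122.4 × (1/5² − 1/6²) = 122.4 × 0.01222 = 1.496 eV.
λ = hc/ΔE = 1240 / 1.496 = 828.9 nm.

828.9 nm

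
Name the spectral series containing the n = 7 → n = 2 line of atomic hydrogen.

The series is set by the lower level: n_f = 2 is the Balmer series.

Balmer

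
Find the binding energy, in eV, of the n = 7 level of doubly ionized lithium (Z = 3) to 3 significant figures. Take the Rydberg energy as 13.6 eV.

E_n = −13.6 Z²/n² = −122.4/n² eV for Z = 3.
E_7 = −122.4/49 = −2.50 eV, so ionization (to E = 0) requires 2.50 eV.

2.50 eV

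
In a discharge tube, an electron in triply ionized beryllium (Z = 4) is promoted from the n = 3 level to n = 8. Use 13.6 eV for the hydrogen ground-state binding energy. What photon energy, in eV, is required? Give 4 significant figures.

20.78 eV

The Bohr energies scale as Z², so for Z = 4: E_n = −217.6/n² eV.
E_8 = −217.6/64 = −3.400 eV and E_3 = −217.6/9 = −24.18 eV.
The photon energy is |E_8 − E_3| = 20.78 eV.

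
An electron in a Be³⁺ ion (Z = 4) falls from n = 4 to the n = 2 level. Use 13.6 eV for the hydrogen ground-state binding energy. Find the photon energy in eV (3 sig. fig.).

40.8 eV

The Bohr energies scale as Z², so for Z = 4: E_n = −217.6/n² eV.
E_4 = −217.6/16 = −13.60 eV and E_2 = −217.6/4 = −54.40 eV.
The photon energy is |E_4 − E_2| = 40.8 eV.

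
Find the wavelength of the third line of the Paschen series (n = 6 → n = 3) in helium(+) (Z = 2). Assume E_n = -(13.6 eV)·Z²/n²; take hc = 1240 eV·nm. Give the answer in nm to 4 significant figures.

273.5 nm

The Paschen series terminates on n_f = 3; the third line has n_i = 3+3 = 6.
ΔE = 54.40 × (1/3² − 1/6²) = 4.533 eV.
λ = 1240 / 4.533 = 273.5 nm.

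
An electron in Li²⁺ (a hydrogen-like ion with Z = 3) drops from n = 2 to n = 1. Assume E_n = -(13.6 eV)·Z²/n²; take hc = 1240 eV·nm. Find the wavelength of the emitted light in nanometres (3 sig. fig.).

13.5 nm

For Z = 3 the level energies scale as Z², so the effective Rydberg energy is 13.6 × 9 = 122.4 eV.
ΔE = 122.4 × (1/1² − 1/2²) = 122.4 × 0.7500 = 91.80 eV.
λ = hc/ΔE = 1240 / 91.80 = 13.5 nm.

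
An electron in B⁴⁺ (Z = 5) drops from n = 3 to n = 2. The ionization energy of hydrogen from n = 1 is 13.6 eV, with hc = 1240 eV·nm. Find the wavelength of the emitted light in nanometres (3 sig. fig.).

For Z = 5 the level energies scale as Z², so the effective Rydberg energy is 13.6 × 25 = 340.0 eV.
ΔE = 340.0 × (1/2² − 1/3²) = 340.0 × 0.1389 = 47.22 eV.
λ = hc/ΔE = 1240 / 47.22 = 26.3 nm.

26.3 nm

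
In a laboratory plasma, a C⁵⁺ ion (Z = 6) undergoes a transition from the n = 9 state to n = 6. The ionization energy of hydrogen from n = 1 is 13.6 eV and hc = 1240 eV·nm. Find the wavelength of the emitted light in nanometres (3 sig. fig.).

For Z = 6 the level energies scale as Z², so the effective Rydberg energy is 13.6 × 36 = 489.6 eV.
ΔE = 489.6 × (1/6² − 1/9²) = 489.6 × 0.01543 = 7.556 eV.
λ = hc/ΔE = 1240 / 7.556 = 164 nm.

164 nm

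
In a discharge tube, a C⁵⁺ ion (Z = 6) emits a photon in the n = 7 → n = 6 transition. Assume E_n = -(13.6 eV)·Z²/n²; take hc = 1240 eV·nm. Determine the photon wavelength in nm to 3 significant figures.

For Z = 6 the level energies scale as Z², so the effective Rydberg energy is 13.6 × 36 = 489.6 eV.
ΔE = 489.6 × (1/6² − 1/7²) = 489.6 × 0.007370 = 3.608 eV.
λ = hc/ΔE = 1240 / 3.608 = 344 nm.

344 nm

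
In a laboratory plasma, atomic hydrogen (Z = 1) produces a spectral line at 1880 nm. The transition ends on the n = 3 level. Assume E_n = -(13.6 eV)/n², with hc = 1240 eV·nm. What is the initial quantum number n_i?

The photon energy is ΔE = hc/λ = 1240 / 1880 = 0.6596 eV.
With Z = 1, ΔE = 13.60 × (1/n_f² − 1/n_i²), so 1/n_f² − 1/n_i² = 0.04850.
With n_f = 3: 1/n_i² = 1/9 − 0.04850 = 0.06261, so n_i ≈ 4.00.

n_i = 4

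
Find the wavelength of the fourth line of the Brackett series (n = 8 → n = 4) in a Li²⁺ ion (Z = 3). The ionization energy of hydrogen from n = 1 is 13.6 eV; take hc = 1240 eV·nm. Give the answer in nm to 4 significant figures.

The Brackett series terminates on n_f = 4; the fourth line has n_i = 4+4 = 8.
ΔE = 122.4 × (1/4² − 1/8²) = 5.738 eV.
λ = 1240 / 5.738 = 216.1 nm.

216.1 nm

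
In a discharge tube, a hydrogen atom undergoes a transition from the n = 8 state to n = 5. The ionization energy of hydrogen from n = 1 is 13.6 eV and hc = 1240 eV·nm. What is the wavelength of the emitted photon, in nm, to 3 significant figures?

ΔE = 13.60 × (1/5² − 1/8²) = 13.60 × 0.02438 = 0.3315 eV.
λ = hc/ΔE = 1240 / 0.3315 = 3740 nm.

3740 nm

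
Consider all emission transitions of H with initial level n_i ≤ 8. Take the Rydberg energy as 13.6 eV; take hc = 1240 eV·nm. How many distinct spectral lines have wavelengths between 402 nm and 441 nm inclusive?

Enumerate all n_i → n_f pairs with 1 ≤ n_f < n_i ≤ 8 and compute λ = 1240 / [13.6·1·(1/n_f² − 1/n_i²)].
Lines falling in [402, 441] nm: 6→2 (410.3 nm), 5→2 (434.2 nm).

2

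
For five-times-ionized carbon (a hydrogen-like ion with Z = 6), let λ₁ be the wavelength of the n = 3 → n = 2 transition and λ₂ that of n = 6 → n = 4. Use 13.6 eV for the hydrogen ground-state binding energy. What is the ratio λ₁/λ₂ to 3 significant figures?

λ ∝ 1/ΔE ∝ 1/(1/n_f² − 1/n_i²), and the Z² and hc factors cancel in the ratio.
λ₁/λ₂ = (1/4² − 1/6²)/(1/2² − 1/3²) = 0.03472/0.1389 = 0.250.

0.250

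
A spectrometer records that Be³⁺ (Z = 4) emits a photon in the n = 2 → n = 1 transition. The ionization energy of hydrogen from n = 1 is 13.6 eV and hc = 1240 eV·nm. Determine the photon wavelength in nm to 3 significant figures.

For Z = 4 the level energies scale as Z², so the effective Rydberg energy is 13.6 × 16 = 217.6 eV.
ΔE = 217.6 × (1/1² − 1/2²) = 217.6 × 0.7500 = 163.2 eV.
λ = hc/ΔE = 1240 / 163.2 = 7.60 nm.

7.60 nm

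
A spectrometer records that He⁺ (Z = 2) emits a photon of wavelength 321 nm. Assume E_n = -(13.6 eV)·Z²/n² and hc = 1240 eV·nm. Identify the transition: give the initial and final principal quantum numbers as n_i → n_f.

n_i = 5, n_f = 3

The photon energy is ΔE = hc/λ = 1240 / 321 = 3.863 eV.
With Z = 2, ΔE = 54.40 × (1/n_f² − 1/n_i²), so 1/n_f² − 1/n_i² = 0.07101.
Trying n_f = 3 gives 1/n_i² = 0.04010, i.e. n_i ≈ 5; this pair matches.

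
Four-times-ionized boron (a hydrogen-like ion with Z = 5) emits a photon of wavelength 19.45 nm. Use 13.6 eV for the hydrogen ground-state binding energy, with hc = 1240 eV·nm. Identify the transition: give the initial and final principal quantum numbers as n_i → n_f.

n_i = 4, n_f = 2

The photon energy is ΔE = hc/λ = 1240 / 19.45 = 63.75 eV.
With Z = 5, ΔE = 340.0 × (1/n_f² − 1/n_i²), so 1/n_f² − 1/n_i² = 0.1875.
Trying n_f = 2 gives 1/n_i² = 0.06249, i.e. n_i ≈ 4; this pair matches.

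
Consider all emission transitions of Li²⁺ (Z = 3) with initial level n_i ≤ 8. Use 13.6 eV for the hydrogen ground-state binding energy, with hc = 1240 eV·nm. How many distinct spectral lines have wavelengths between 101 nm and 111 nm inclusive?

Enumerate all n_i → n_f pairs with 1 ≤ n_f < n_i ≤ 8 and compute λ = 1240 / [13.6·9·(1/n_f² − 1/n_i²)].
Lines falling in [101, 111] nm: 8→3 (106.1 nm).

1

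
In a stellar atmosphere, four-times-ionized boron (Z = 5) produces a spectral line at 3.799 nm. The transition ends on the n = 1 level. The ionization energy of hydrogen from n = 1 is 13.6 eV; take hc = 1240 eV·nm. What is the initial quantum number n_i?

n_i = 5

The photon energy is ΔE = hc/λ = 1240 / 3.799 = 326.4 eV.
With Z = 5, ΔE = 340.0 × (1/n_f² − 1/n_i²), so 1/n_f² − 1/n_i² = 0.9600.
With n_f = 1: 1/n_i² = 1/1 − 0.9600 = 0.04000, so n_i ≈ 5.00.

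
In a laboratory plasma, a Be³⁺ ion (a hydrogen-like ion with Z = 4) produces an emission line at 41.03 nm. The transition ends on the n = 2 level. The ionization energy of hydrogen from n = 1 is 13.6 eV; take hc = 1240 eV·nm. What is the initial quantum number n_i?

n_i = 3

The photon energy is ΔE = hc/λ = 1240 / 41.03 = 30.22 eV.
With Z = 4, ΔE = 217.6 × (1/n_f² − 1/n_i²), so 1/n_f² − 1/n_i² = 0.1389.
With n_f = 2: 1/n_i² = 1/4 − 0.1389 = 0.1111, so n_i ≈ 3.00.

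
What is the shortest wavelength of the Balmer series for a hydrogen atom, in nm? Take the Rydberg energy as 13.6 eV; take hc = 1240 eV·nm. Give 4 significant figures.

The Balmer series has lower level n_f = 2; the series limit corresponds to n_i → ∞.
ΔE_max = 13.6 × 1 / 2² = 3.400 eV.
λ_min = 1240 / 3.400 = 364.7 nm.

364.7 nm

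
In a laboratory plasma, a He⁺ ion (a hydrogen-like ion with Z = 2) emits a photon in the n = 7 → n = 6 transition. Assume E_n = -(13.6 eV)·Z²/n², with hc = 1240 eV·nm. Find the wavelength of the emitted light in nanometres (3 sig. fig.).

For Z = 2 the level energies scale as Z², so the effective Rydberg energy is 13.6 × 4 = 54.40 eV.
ΔE = 54.40 × (1/6² − 1/7²) = 54.40 × 0.007370 = 0.4009 eV.
λ = hc/ΔE = 1240 / 0.4009 = 3090 nm.

3090 nm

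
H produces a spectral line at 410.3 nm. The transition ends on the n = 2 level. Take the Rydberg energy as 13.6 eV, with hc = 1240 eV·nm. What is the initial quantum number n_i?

n_i = 6

The photon energy is ΔE = hc/λ = 1240 / 410.3 = 3.022 eV.
With Z = 1, ΔE = 13.60 × (1/n_f² − 1/n_i²), so 1/n_f² − 1/n_i² = 0.2222.
With n_f = 2: 1/n_i² = 1/4 − 0.2222 = 0.02778, so n_i ≈ 6.00.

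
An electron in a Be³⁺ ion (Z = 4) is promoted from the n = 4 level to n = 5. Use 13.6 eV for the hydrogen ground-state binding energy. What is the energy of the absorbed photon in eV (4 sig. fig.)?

The Bohr energies scale as Z², so for Z = 4: E_n = −217.6/n² eV.
E_5 = −217.6/25 = −8.704 eV and E_4 = −217.6/16 = −13.60 eV.
The photon energy is |E_5 − E_4| = 4.896 eV.

4.896 eV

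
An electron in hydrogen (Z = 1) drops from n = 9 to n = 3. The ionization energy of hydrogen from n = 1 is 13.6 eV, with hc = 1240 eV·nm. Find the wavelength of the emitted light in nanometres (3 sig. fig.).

ΔE = 13.60 × (1/3² − 1/9²) = 13.60 × 0.09877 = 1.343 eV.
λ = hc/ΔE = 1240 / 1.343 = 923 nm.
This line belongs to the Paschen series.

923 nm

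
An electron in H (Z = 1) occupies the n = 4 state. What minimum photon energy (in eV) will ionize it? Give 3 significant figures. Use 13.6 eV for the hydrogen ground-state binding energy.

E_4 = −13.60/16 = −0.850 eV, so ionization (to E = 0) requires 0.850 eV.

0.850 eV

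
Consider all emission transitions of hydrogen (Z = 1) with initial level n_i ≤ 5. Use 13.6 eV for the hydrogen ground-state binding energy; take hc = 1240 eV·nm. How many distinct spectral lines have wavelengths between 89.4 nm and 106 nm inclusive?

Enumerate all n_i → n_f pairs with 1 ≤ n_f < n_i ≤ 5 and compute λ = 1240 / [13.6·1·(1/n_f² − 1/n_i²)].
Lines falling in [89.4, 106] nm: 5→1 (94.98 nm), 4→1 (97.25 nm), 3→1 (102.6 nm).

3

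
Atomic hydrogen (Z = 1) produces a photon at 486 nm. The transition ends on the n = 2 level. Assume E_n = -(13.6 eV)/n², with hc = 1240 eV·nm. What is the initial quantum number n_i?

n_i = 4

The photon energy is ΔE = hc/λ = 1240 / 486 = 2.551 eV.
With Z = 1, ΔE = 13.60 × (1/n_f² − 1/n_i²), so 1/n_f² − 1/n_i² = 0.1876.
With n_f = 2: 1/n_i² = 1/4 − 0.1876 = 0.06239, so n_i ≈ 4.00.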